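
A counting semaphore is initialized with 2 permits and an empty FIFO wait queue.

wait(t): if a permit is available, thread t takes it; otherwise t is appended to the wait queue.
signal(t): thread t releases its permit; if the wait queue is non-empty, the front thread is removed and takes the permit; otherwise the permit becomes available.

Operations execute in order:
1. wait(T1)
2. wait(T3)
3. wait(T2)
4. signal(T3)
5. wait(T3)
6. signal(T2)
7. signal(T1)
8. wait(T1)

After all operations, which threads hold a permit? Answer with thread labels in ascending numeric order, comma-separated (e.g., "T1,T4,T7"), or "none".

Step 1: wait(T1) -> count=1 queue=[] holders={T1}
Step 2: wait(T3) -> count=0 queue=[] holders={T1,T3}
Step 3: wait(T2) -> count=0 queue=[T2] holders={T1,T3}
Step 4: signal(T3) -> count=0 queue=[] holders={T1,T2}
Step 5: wait(T3) -> count=0 queue=[T3] holders={T1,T2}
Step 6: signal(T2) -> count=0 queue=[] holders={T1,T3}
Step 7: signal(T1) -> count=1 queue=[] holders={T3}
Step 8: wait(T1) -> count=0 queue=[] holders={T1,T3}
Final holders: T1,T3

Answer: T1,T3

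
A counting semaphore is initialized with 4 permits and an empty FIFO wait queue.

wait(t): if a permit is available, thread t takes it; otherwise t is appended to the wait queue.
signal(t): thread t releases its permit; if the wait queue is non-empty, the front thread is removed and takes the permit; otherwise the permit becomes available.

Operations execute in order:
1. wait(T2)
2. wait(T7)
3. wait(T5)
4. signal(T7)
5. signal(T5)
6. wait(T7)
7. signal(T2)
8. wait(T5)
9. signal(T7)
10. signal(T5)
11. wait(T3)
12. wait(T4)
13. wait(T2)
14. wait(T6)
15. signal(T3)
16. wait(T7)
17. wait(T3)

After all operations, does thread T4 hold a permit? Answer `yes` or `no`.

Answer: yes

Derivation:
Step 1: wait(T2) -> count=3 queue=[] holders={T2}
Step 2: wait(T7) -> count=2 queue=[] holders={T2,T7}
Step 3: wait(T5) -> count=1 queue=[] holders={T2,T5,T7}
Step 4: signal(T7) -> count=2 queue=[] holders={T2,T5}
Step 5: signal(T5) -> count=3 queue=[] holders={T2}
Step 6: wait(T7) -> count=2 queue=[] holders={T2,T7}
Step 7: signal(T2) -> count=3 queue=[] holders={T7}
Step 8: wait(T5) -> count=2 queue=[] holders={T5,T7}
Step 9: signal(T7) -> count=3 queue=[] holders={T5}
Step 10: signal(T5) -> count=4 queue=[] holders={none}
Step 11: wait(T3) -> count=3 queue=[] holders={T3}
Step 12: wait(T4) -> count=2 queue=[] holders={T3,T4}
Step 13: wait(T2) -> count=1 queue=[] holders={T2,T3,T4}
Step 14: wait(T6) -> count=0 queue=[] holders={T2,T3,T4,T6}
Step 15: signal(T3) -> count=1 queue=[] holders={T2,T4,T6}
Step 16: wait(T7) -> count=0 queue=[] holders={T2,T4,T6,T7}
Step 17: wait(T3) -> count=0 queue=[T3] holders={T2,T4,T6,T7}
Final holders: {T2,T4,T6,T7} -> T4 in holders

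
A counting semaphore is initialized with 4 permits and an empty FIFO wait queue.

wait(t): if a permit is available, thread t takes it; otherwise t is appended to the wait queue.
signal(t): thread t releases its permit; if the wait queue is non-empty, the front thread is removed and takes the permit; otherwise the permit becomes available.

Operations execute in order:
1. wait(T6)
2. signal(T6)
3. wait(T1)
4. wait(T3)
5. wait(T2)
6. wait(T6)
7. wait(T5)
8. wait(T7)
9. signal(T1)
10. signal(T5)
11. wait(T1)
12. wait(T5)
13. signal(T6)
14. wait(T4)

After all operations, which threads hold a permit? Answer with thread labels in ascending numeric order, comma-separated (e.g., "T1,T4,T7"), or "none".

Step 1: wait(T6) -> count=3 queue=[] holders={T6}
Step 2: signal(T6) -> count=4 queue=[] holders={none}
Step 3: wait(T1) -> count=3 queue=[] holders={T1}
Step 4: wait(T3) -> count=2 queue=[] holders={T1,T3}
Step 5: wait(T2) -> count=1 queue=[] holders={T1,T2,T3}
Step 6: wait(T6) -> count=0 queue=[] holders={T1,T2,T3,T6}
Step 7: wait(T5) -> count=0 queue=[T5] holders={T1,T2,T3,T6}
Step 8: wait(T7) -> count=0 queue=[T5,T7] holders={T1,T2,T3,T6}
Step 9: signal(T1) -> count=0 queue=[T7] holders={T2,T3,T5,T6}
Step 10: signal(T5) -> count=0 queue=[] holders={T2,T3,T6,T7}
Step 11: wait(T1) -> count=0 queue=[T1] holders={T2,T3,T6,T7}
Step 12: wait(T5) -> count=0 queue=[T1,T5] holders={T2,T3,T6,T7}
Step 13: signal(T6) -> count=0 queue=[T5] holders={T1,T2,T3,T7}
Step 14: wait(T4) -> count=0 queue=[T5,T4] holders={T1,T2,T3,T7}
Final holders: T1,T2,T3,T7

Answer: T1,T2,T3,T7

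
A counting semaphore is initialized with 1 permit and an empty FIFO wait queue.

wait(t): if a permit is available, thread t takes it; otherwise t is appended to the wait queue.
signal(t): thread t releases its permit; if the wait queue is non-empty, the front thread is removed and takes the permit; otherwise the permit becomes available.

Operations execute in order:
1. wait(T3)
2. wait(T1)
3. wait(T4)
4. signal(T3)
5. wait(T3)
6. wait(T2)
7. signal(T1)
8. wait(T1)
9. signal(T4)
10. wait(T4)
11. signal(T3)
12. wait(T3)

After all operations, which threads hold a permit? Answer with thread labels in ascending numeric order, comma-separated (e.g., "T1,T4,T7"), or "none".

Step 1: wait(T3) -> count=0 queue=[] holders={T3}
Step 2: wait(T1) -> count=0 queue=[T1] holders={T3}
Step 3: wait(T4) -> count=0 queue=[T1,T4] holders={T3}
Step 4: signal(T3) -> count=0 queue=[T4] holders={T1}
Step 5: wait(T3) -> count=0 queue=[T4,T3] holders={T1}
Step 6: wait(T2) -> count=0 queue=[T4,T3,T2] holders={T1}
Step 7: signal(T1) -> count=0 queue=[T3,T2] holders={T4}
Step 8: wait(T1) -> count=0 queue=[T3,T2,T1] holders={T4}
Step 9: signal(T4) -> count=0 queue=[T2,T1] holders={T3}
Step 10: wait(T4) -> count=0 queue=[T2,T1,T4] holders={T3}
Step 11: signal(T3) -> count=0 queue=[T1,T4] holders={T2}
Step 12: wait(T3) -> count=0 queue=[T1,T4,T3] holders={T2}
Final holders: T2

Answer: T2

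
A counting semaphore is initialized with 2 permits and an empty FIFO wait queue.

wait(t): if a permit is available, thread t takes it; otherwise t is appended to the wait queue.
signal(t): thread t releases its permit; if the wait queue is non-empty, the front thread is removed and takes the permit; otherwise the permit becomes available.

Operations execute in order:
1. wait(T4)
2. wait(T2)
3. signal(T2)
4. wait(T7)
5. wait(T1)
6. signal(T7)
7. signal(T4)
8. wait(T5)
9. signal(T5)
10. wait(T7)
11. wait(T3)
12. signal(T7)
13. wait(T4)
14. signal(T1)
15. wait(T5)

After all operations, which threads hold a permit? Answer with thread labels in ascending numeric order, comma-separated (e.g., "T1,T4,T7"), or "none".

Answer: T3,T4

Derivation:
Step 1: wait(T4) -> count=1 queue=[] holders={T4}
Step 2: wait(T2) -> count=0 queue=[] holders={T2,T4}
Step 3: signal(T2) -> count=1 queue=[] holders={T4}
Step 4: wait(T7) -> count=0 queue=[] holders={T4,T7}
Step 5: wait(T1) -> count=0 queue=[T1] holders={T4,T7}
Step 6: signal(T7) -> count=0 queue=[] holders={T1,T4}
Step 7: signal(T4) -> count=1 queue=[] holders={T1}
Step 8: wait(T5) -> count=0 queue=[] holders={T1,T5}
Step 9: signal(T5) -> count=1 queue=[] holders={T1}
Step 10: wait(T7) -> count=0 queue=[] holders={T1,T7}
Step 11: wait(T3) -> count=0 queue=[T3] holders={T1,T7}
Step 12: signal(T7) -> count=0 queue=[] holders={T1,T3}
Step 13: wait(T4) -> count=0 queue=[T4] holders={T1,T3}
Step 14: signal(T1) -> count=0 queue=[] holders={T3,T4}
Step 15: wait(T5) -> count=0 queue=[T5] holders={T3,T4}
Final holders: T3,T4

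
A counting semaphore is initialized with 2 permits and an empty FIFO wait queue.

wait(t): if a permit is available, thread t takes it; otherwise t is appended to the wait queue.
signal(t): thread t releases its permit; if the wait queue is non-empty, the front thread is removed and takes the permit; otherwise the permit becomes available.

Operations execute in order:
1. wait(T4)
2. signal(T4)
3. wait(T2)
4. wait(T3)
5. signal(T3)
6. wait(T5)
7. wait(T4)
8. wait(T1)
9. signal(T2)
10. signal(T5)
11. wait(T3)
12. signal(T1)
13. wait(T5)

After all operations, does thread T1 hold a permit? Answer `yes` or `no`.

Step 1: wait(T4) -> count=1 queue=[] holders={T4}
Step 2: signal(T4) -> count=2 queue=[] holders={none}
Step 3: wait(T2) -> count=1 queue=[] holders={T2}
Step 4: wait(T3) -> count=0 queue=[] holders={T2,T3}
Step 5: signal(T3) -> count=1 queue=[] holders={T2}
Step 6: wait(T5) -> count=0 queue=[] holders={T2,T5}
Step 7: wait(T4) -> count=0 queue=[T4] holders={T2,T5}
Step 8: wait(T1) -> count=0 queue=[T4,T1] holders={T2,T5}
Step 9: signal(T2) -> count=0 queue=[T1] holders={T4,T5}
Step 10: signal(T5) -> count=0 queue=[] holders={T1,T4}
Step 11: wait(T3) -> count=0 queue=[T3] holders={T1,T4}
Step 12: signal(T1) -> count=0 queue=[] holders={T3,T4}
Step 13: wait(T5) -> count=0 queue=[T5] holders={T3,T4}
Final holders: {T3,T4} -> T1 not in holders

Answer: no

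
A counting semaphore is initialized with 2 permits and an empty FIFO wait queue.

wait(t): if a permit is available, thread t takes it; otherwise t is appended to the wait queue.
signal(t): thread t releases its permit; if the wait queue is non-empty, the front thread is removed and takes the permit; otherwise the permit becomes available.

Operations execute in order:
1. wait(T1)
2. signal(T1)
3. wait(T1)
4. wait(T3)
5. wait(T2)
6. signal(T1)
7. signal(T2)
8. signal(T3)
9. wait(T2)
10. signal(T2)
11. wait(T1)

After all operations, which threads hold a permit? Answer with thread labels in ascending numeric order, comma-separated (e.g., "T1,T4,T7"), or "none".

Answer: T1

Derivation:
Step 1: wait(T1) -> count=1 queue=[] holders={T1}
Step 2: signal(T1) -> count=2 queue=[] holders={none}
Step 3: wait(T1) -> count=1 queue=[] holders={T1}
Step 4: wait(T3) -> count=0 queue=[] holders={T1,T3}
Step 5: wait(T2) -> count=0 queue=[T2] holders={T1,T3}
Step 6: signal(T1) -> count=0 queue=[] holders={T2,T3}
Step 7: signal(T2) -> count=1 queue=[] holders={T3}
Step 8: signal(T3) -> count=2 queue=[] holders={none}
Step 9: wait(T2) -> count=1 queue=[] holders={T2}
Step 10: signal(T2) -> count=2 queue=[] holders={none}
Step 11: wait(T1) -> count=1 queue=[] holders={T1}
Final holders: T1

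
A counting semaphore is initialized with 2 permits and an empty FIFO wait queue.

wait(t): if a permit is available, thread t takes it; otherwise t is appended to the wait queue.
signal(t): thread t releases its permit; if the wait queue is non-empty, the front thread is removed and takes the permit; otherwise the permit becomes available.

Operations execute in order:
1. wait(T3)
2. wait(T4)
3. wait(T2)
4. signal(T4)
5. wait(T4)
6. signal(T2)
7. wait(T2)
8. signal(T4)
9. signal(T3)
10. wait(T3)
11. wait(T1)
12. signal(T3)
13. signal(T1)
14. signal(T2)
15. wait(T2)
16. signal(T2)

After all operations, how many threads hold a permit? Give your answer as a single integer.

Answer: 0

Derivation:
Step 1: wait(T3) -> count=1 queue=[] holders={T3}
Step 2: wait(T4) -> count=0 queue=[] holders={T3,T4}
Step 3: wait(T2) -> count=0 queue=[T2] holders={T3,T4}
Step 4: signal(T4) -> count=0 queue=[] holders={T2,T3}
Step 5: wait(T4) -> count=0 queue=[T4] holders={T2,T3}
Step 6: signal(T2) -> count=0 queue=[] holders={T3,T4}
Step 7: wait(T2) -> count=0 queue=[T2] holders={T3,T4}
Step 8: signal(T4) -> count=0 queue=[] holders={T2,T3}
Step 9: signal(T3) -> count=1 queue=[] holders={T2}
Step 10: wait(T3) -> count=0 queue=[] holders={T2,T3}
Step 11: wait(T1) -> count=0 queue=[T1] holders={T2,T3}
Step 12: signal(T3) -> count=0 queue=[] holders={T1,T2}
Step 13: signal(T1) -> count=1 queue=[] holders={T2}
Step 14: signal(T2) -> count=2 queue=[] holders={none}
Step 15: wait(T2) -> count=1 queue=[] holders={T2}
Step 16: signal(T2) -> count=2 queue=[] holders={none}
Final holders: {none} -> 0 thread(s)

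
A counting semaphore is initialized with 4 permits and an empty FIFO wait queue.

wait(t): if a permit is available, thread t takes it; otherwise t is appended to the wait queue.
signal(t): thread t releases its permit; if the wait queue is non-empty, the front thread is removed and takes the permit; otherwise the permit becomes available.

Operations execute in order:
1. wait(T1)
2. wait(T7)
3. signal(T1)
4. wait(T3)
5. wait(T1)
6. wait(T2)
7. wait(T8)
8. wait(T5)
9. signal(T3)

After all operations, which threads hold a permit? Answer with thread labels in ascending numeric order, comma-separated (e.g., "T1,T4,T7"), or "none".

Step 1: wait(T1) -> count=3 queue=[] holders={T1}
Step 2: wait(T7) -> count=2 queue=[] holders={T1,T7}
Step 3: signal(T1) -> count=3 queue=[] holders={T7}
Step 4: wait(T3) -> count=2 queue=[] holders={T3,T7}
Step 5: wait(T1) -> count=1 queue=[] holders={T1,T3,T7}
Step 6: wait(T2) -> count=0 queue=[] holders={T1,T2,T3,T7}
Step 7: wait(T8) -> count=0 queue=[T8] holders={T1,T2,T3,T7}
Step 8: wait(T5) -> count=0 queue=[T8,T5] holders={T1,T2,T3,T7}
Step 9: signal(T3) -> count=0 queue=[T5] holders={T1,T2,T7,T8}
Final holders: T1,T2,T7,T8

Answer: T1,T2,T7,T8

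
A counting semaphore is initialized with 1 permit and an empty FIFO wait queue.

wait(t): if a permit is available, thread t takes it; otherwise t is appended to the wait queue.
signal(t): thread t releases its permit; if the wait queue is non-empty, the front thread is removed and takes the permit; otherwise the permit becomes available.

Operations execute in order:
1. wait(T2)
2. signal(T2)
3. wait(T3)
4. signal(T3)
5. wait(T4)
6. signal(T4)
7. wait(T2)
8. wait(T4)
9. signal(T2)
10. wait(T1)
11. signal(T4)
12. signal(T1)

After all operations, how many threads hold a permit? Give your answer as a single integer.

Answer: 0

Derivation:
Step 1: wait(T2) -> count=0 queue=[] holders={T2}
Step 2: signal(T2) -> count=1 queue=[] holders={none}
Step 3: wait(T3) -> count=0 queue=[] holders={T3}
Step 4: signal(T3) -> count=1 queue=[] holders={none}
Step 5: wait(T4) -> count=0 queue=[] holders={T4}
Step 6: signal(T4) -> count=1 queue=[] holders={none}
Step 7: wait(T2) -> count=0 queue=[] holders={T2}
Step 8: wait(T4) -> count=0 queue=[T4] holders={T2}
Step 9: signal(T2) -> count=0 queue=[] holders={T4}
Step 10: wait(T1) -> count=0 queue=[T1] holders={T4}
Step 11: signal(T4) -> count=0 queue=[] holders={T1}
Step 12: signal(T1) -> count=1 queue=[] holders={none}
Final holders: {none} -> 0 thread(s)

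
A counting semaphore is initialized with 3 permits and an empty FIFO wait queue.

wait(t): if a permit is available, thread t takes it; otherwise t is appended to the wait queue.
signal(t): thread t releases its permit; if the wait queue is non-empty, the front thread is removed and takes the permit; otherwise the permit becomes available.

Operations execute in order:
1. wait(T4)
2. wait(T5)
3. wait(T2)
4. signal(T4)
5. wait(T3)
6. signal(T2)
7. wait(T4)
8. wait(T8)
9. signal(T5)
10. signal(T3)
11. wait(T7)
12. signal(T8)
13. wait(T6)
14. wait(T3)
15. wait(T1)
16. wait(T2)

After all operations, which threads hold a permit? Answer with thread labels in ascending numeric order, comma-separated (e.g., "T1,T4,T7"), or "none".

Step 1: wait(T4) -> count=2 queue=[] holders={T4}
Step 2: wait(T5) -> count=1 queue=[] holders={T4,T5}
Step 3: wait(T2) -> count=0 queue=[] holders={T2,T4,T5}
Step 4: signal(T4) -> count=1 queue=[] holders={T2,T5}
Step 5: wait(T3) -> count=0 queue=[] holders={T2,T3,T5}
Step 6: signal(T2) -> count=1 queue=[] holders={T3,T5}
Step 7: wait(T4) -> count=0 queue=[] holders={T3,T4,T5}
Step 8: wait(T8) -> count=0 queue=[T8] holders={T3,T4,T5}
Step 9: signal(T5) -> count=0 queue=[] holders={T3,T4,T8}
Step 10: signal(T3) -> count=1 queue=[] holders={T4,T8}
Step 11: wait(T7) -> count=0 queue=[] holders={T4,T7,T8}
Step 12: signal(T8) -> count=1 queue=[] holders={T4,T7}
Step 13: wait(T6) -> count=0 queue=[] holders={T4,T6,T7}
Step 14: wait(T3) -> count=0 queue=[T3] holders={T4,T6,T7}
Step 15: wait(T1) -> count=0 queue=[T3,T1] holders={T4,T6,T7}
Step 16: wait(T2) -> count=0 queue=[T3,T1,T2] holders={T4,T6,T7}
Final holders: T4,T6,T7

Answer: T4,T6,T7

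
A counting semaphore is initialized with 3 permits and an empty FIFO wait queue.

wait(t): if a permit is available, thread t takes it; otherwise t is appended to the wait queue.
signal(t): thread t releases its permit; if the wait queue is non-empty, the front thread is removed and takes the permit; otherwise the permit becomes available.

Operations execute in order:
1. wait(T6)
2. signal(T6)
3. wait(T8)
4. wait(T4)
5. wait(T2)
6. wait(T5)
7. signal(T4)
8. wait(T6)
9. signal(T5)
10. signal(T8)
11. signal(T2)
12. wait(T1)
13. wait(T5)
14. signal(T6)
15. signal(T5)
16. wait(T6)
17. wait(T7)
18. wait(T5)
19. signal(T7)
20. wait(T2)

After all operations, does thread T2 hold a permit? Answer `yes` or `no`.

Answer: no

Derivation:
Step 1: wait(T6) -> count=2 queue=[] holders={T6}
Step 2: signal(T6) -> count=3 queue=[] holders={none}
Step 3: wait(T8) -> count=2 queue=[] holders={T8}
Step 4: wait(T4) -> count=1 queue=[] holders={T4,T8}
Step 5: wait(T2) -> count=0 queue=[] holders={T2,T4,T8}
Step 6: wait(T5) -> count=0 queue=[T5] holders={T2,T4,T8}
Step 7: signal(T4) -> count=0 queue=[] holders={T2,T5,T8}
Step 8: wait(T6) -> count=0 queue=[T6] holders={T2,T5,T8}
Step 9: signal(T5) -> count=0 queue=[] holders={T2,T6,T8}
Step 10: signal(T8) -> count=1 queue=[] holders={T2,T6}
Step 11: signal(T2) -> count=2 queue=[] holders={T6}
Step 12: wait(T1) -> count=1 queue=[] holders={T1,T6}
Step 13: wait(T5) -> count=0 queue=[] holders={T1,T5,T6}
Step 14: signal(T6) -> count=1 queue=[] holders={T1,T5}
Step 15: signal(T5) -> count=2 queue=[] holders={T1}
Step 16: wait(T6) -> count=1 queue=[] holders={T1,T6}
Step 17: wait(T7) -> count=0 queue=[] holders={T1,T6,T7}
Step 18: wait(T5) -> count=0 queue=[T5] holders={T1,T6,T7}
Step 19: signal(T7) -> count=0 queue=[] holders={T1,T5,T6}
Step 20: wait(T2) -> count=0 queue=[T2] holders={T1,T5,T6}
Final holders: {T1,T5,T6} -> T2 not in holders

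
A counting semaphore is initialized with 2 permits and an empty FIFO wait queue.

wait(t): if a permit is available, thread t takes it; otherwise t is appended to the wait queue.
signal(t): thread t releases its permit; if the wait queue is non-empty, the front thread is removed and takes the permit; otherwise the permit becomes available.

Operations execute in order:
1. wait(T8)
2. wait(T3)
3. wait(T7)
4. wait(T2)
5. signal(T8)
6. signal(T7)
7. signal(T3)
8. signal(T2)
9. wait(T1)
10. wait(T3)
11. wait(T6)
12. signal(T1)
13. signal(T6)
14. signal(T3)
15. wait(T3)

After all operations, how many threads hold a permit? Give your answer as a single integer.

Step 1: wait(T8) -> count=1 queue=[] holders={T8}
Step 2: wait(T3) -> count=0 queue=[] holders={T3,T8}
Step 3: wait(T7) -> count=0 queue=[T7] holders={T3,T8}
Step 4: wait(T2) -> count=0 queue=[T7,T2] holders={T3,T8}
Step 5: signal(T8) -> count=0 queue=[T2] holders={T3,T7}
Step 6: signal(T7) -> count=0 queue=[] holders={T2,T3}
Step 7: signal(T3) -> count=1 queue=[] holders={T2}
Step 8: signal(T2) -> count=2 queue=[] holders={none}
Step 9: wait(T1) -> count=1 queue=[] holders={T1}
Step 10: wait(T3) -> count=0 queue=[] holders={T1,T3}
Step 11: wait(T6) -> count=0 queue=[T6] holders={T1,T3}
Step 12: signal(T1) -> count=0 queue=[] holders={T3,T6}
Step 13: signal(T6) -> count=1 queue=[] holders={T3}
Step 14: signal(T3) -> count=2 queue=[] holders={none}
Step 15: wait(T3) -> count=1 queue=[] holders={T3}
Final holders: {T3} -> 1 thread(s)

Answer: 1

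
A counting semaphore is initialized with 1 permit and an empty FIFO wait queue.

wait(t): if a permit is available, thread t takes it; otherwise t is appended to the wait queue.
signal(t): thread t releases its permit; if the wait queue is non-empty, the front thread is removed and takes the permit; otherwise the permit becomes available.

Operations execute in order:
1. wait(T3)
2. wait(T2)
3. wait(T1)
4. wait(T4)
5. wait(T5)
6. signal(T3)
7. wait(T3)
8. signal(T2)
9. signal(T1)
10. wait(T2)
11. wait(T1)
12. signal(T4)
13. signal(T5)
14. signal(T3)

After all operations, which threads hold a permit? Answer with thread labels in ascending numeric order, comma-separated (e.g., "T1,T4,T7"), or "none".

Answer: T2

Derivation:
Step 1: wait(T3) -> count=0 queue=[] holders={T3}
Step 2: wait(T2) -> count=0 queue=[T2] holders={T3}
Step 3: wait(T1) -> count=0 queue=[T2,T1] holders={T3}
Step 4: wait(T4) -> count=0 queue=[T2,T1,T4] holders={T3}
Step 5: wait(T5) -> count=0 queue=[T2,T1,T4,T5] holders={T3}
Step 6: signal(T3) -> count=0 queue=[T1,T4,T5] holders={T2}
Step 7: wait(T3) -> count=0 queue=[T1,T4,T5,T3] holders={T2}
Step 8: signal(T2) -> count=0 queue=[T4,T5,T3] holders={T1}
Step 9: signal(T1) -> count=0 queue=[T5,T3] holders={T4}
Step 10: wait(T2) -> count=0 queue=[T5,T3,T2] holders={T4}
Step 11: wait(T1) -> count=0 queue=[T5,T3,T2,T1] holders={T4}
Step 12: signal(T4) -> count=0 queue=[T3,T2,T1] holders={T5}
Step 13: signal(T5) -> count=0 queue=[T2,T1] holders={T3}
Step 14: signal(T3) -> count=0 queue=[T1] holders={T2}
Final holders: T2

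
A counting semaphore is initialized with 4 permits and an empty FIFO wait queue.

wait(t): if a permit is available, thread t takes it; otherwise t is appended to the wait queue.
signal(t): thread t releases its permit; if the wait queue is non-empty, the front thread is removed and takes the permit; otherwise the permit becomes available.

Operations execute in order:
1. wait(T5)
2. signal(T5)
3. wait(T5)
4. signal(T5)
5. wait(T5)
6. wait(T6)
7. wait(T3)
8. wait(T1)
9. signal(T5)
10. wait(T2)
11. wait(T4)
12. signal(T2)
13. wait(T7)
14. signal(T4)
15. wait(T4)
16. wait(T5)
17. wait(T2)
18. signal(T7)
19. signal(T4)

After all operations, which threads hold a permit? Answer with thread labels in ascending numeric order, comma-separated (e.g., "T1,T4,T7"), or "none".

Answer: T1,T3,T5,T6

Derivation:
Step 1: wait(T5) -> count=3 queue=[] holders={T5}
Step 2: signal(T5) -> count=4 queue=[] holders={none}
Step 3: wait(T5) -> count=3 queue=[] holders={T5}
Step 4: signal(T5) -> count=4 queue=[] holders={none}
Step 5: wait(T5) -> count=3 queue=[] holders={T5}
Step 6: wait(T6) -> count=2 queue=[] holders={T5,T6}
Step 7: wait(T3) -> count=1 queue=[] holders={T3,T5,T6}
Step 8: wait(T1) -> count=0 queue=[] holders={T1,T3,T5,T6}
Step 9: signal(T5) -> count=1 queue=[] holders={T1,T3,T6}
Step 10: wait(T2) -> count=0 queue=[] holders={T1,T2,T3,T6}
Step 11: wait(T4) -> count=0 queue=[T4] holders={T1,T2,T3,T6}
Step 12: signal(T2) -> count=0 queue=[] holders={T1,T3,T4,T6}
Step 13: wait(T7) -> count=0 queue=[T7] holders={T1,T3,T4,T6}
Step 14: signal(T4) -> count=0 queue=[] holders={T1,T3,T6,T7}
Step 15: wait(T4) -> count=0 queue=[T4] holders={T1,T3,T6,T7}
Step 16: wait(T5) -> count=0 queue=[T4,T5] holders={T1,T3,T6,T7}
Step 17: wait(T2) -> count=0 queue=[T4,T5,T2] holders={T1,T3,T6,T7}
Step 18: signal(T7) -> count=0 queue=[T5,T2] holders={T1,T3,T4,T6}
Step 19: signal(T4) -> count=0 queue=[T2] holders={T1,T3,T5,T6}
Final holders: T1,T3,T5,T6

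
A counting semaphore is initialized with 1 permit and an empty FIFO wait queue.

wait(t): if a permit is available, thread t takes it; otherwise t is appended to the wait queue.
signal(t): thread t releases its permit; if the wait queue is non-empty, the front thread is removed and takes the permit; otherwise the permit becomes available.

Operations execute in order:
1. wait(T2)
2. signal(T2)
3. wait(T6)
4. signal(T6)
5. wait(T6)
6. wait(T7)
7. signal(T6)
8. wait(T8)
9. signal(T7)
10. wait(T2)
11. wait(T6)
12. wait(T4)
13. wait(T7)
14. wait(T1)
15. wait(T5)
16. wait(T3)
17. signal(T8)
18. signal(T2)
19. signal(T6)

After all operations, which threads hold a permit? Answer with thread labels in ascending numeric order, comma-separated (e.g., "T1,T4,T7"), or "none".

Step 1: wait(T2) -> count=0 queue=[] holders={T2}
Step 2: signal(T2) -> count=1 queue=[] holders={none}
Step 3: wait(T6) -> count=0 queue=[] holders={T6}
Step 4: signal(T6) -> count=1 queue=[] holders={none}
Step 5: wait(T6) -> count=0 queue=[] holders={T6}
Step 6: wait(T7) -> count=0 queue=[T7] holders={T6}
Step 7: signal(T6) -> count=0 queue=[] holders={T7}
Step 8: wait(T8) -> count=0 queue=[T8] holders={T7}
Step 9: signal(T7) -> count=0 queue=[] holders={T8}
Step 10: wait(T2) -> count=0 queue=[T2] holders={T8}
Step 11: wait(T6) -> count=0 queue=[T2,T6] holders={T8}
Step 12: wait(T4) -> count=0 queue=[T2,T6,T4] holders={T8}
Step 13: wait(T7) -> count=0 queue=[T2,T6,T4,T7] holders={T8}
Step 14: wait(T1) -> count=0 queue=[T2,T6,T4,T7,T1] holders={T8}
Step 15: wait(T5) -> count=0 queue=[T2,T6,T4,T7,T1,T5] holders={T8}
Step 16: wait(T3) -> count=0 queue=[T2,T6,T4,T7,T1,T5,T3] holders={T8}
Step 17: signal(T8) -> count=0 queue=[T6,T4,T7,T1,T5,T3] holders={T2}
Step 18: signal(T2) -> count=0 queue=[T4,T7,T1,T5,T3] holders={T6}
Step 19: signal(T6) -> count=0 queue=[T7,T1,T5,T3] holders={T4}
Final holders: T4

Answer: T4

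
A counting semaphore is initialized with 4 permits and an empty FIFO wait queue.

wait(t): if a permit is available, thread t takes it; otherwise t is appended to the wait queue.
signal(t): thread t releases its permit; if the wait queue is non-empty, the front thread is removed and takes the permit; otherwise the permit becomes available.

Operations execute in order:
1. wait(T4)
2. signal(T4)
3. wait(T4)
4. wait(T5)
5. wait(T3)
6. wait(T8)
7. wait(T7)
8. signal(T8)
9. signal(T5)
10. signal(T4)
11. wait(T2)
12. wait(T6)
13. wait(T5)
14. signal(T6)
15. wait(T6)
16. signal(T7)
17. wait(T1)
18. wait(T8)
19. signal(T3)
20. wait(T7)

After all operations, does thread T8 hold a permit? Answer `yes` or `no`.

Answer: no

Derivation:
Step 1: wait(T4) -> count=3 queue=[] holders={T4}
Step 2: signal(T4) -> count=4 queue=[] holders={none}
Step 3: wait(T4) -> count=3 queue=[] holders={T4}
Step 4: wait(T5) -> count=2 queue=[] holders={T4,T5}
Step 5: wait(T3) -> count=1 queue=[] holders={T3,T4,T5}
Step 6: wait(T8) -> count=0 queue=[] holders={T3,T4,T5,T8}
Step 7: wait(T7) -> count=0 queue=[T7] holders={T3,T4,T5,T8}
Step 8: signal(T8) -> count=0 queue=[] holders={T3,T4,T5,T7}
Step 9: signal(T5) -> count=1 queue=[] holders={T3,T4,T7}
Step 10: signal(T4) -> count=2 queue=[] holders={T3,T7}
Step 11: wait(T2) -> count=1 queue=[] holders={T2,T3,T7}
Step 12: wait(T6) -> count=0 queue=[] holders={T2,T3,T6,T7}
Step 13: wait(T5) -> count=0 queue=[T5] holders={T2,T3,T6,T7}
Step 14: signal(T6) -> count=0 queue=[] holders={T2,T3,T5,T7}
Step 15: wait(T6) -> count=0 queue=[T6] holders={T2,T3,T5,T7}
Step 16: signal(T7) -> count=0 queue=[] holders={T2,T3,T5,T6}
Step 17: wait(T1) -> count=0 queue=[T1] holders={T2,T3,T5,T6}
Step 18: wait(T8) -> count=0 queue=[T1,T8] holders={T2,T3,T5,T6}
Step 19: signal(T3) -> count=0 queue=[T8] holders={T1,T2,T5,T6}
Step 20: wait(T7) -> count=0 queue=[T8,T7] holders={T1,T2,T5,T6}
Final holders: {T1,T2,T5,T6} -> T8 not in holders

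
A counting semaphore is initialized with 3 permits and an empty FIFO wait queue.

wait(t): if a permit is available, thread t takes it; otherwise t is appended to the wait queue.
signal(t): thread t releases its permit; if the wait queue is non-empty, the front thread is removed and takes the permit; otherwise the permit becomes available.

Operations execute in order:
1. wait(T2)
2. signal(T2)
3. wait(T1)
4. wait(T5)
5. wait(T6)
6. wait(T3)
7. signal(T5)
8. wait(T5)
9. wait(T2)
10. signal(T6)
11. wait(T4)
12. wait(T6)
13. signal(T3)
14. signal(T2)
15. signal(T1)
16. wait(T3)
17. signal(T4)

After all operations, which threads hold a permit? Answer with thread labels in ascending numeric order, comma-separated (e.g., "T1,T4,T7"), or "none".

Answer: T3,T5,T6

Derivation:
Step 1: wait(T2) -> count=2 queue=[] holders={T2}
Step 2: signal(T2) -> count=3 queue=[] holders={none}
Step 3: wait(T1) -> count=2 queue=[] holders={T1}
Step 4: wait(T5) -> count=1 queue=[] holders={T1,T5}
Step 5: wait(T6) -> count=0 queue=[] holders={T1,T5,T6}
Step 6: wait(T3) -> count=0 queue=[T3] holders={T1,T5,T6}
Step 7: signal(T5) -> count=0 queue=[] holders={T1,T3,T6}
Step 8: wait(T5) -> count=0 queue=[T5] holders={T1,T3,T6}
Step 9: wait(T2) -> count=0 queue=[T5,T2] holders={T1,T3,T6}
Step 10: signal(T6) -> count=0 queue=[T2] holders={T1,T3,T5}
Step 11: wait(T4) -> count=0 queue=[T2,T4] holders={T1,T3,T5}
Step 12: wait(T6) -> count=0 queue=[T2,T4,T6] holders={T1,T3,T5}
Step 13: signal(T3) -> count=0 queue=[T4,T6] holders={T1,T2,T5}
Step 14: signal(T2) -> count=0 queue=[T6] holders={T1,T4,T5}
Step 15: signal(T1) -> count=0 queue=[] holders={T4,T5,T6}
Step 16: wait(T3) -> count=0 queue=[T3] holders={T4,T5,T6}
Step 17: signal(T4) -> count=0 queue=[] holders={T3,T5,T6}
Final holders: T3,T5,T6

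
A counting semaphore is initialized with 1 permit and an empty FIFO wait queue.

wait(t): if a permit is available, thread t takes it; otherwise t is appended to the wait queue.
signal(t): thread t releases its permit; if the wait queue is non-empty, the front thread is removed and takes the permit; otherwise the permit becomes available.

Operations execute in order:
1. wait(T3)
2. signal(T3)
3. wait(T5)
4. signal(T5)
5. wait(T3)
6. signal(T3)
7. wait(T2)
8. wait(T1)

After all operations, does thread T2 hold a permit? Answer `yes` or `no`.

Answer: yes

Derivation:
Step 1: wait(T3) -> count=0 queue=[] holders={T3}
Step 2: signal(T3) -> count=1 queue=[] holders={none}
Step 3: wait(T5) -> count=0 queue=[] holders={T5}
Step 4: signal(T5) -> count=1 queue=[] holders={none}
Step 5: wait(T3) -> count=0 queue=[] holders={T3}
Step 6: signal(T3) -> count=1 queue=[] holders={none}
Step 7: wait(T2) -> count=0 queue=[] holders={T2}
Step 8: wait(T1) -> count=0 queue=[T1] holders={T2}
Final holders: {T2} -> T2 in holders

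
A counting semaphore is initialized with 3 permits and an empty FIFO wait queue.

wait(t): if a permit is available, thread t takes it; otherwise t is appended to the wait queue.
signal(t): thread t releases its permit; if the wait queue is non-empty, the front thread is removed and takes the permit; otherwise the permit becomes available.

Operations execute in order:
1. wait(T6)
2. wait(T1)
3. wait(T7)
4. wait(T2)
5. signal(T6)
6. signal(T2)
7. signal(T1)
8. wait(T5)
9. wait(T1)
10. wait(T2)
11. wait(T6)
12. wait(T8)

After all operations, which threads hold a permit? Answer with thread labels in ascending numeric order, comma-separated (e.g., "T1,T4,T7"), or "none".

Answer: T1,T5,T7

Derivation:
Step 1: wait(T6) -> count=2 queue=[] holders={T6}
Step 2: wait(T1) -> count=1 queue=[] holders={T1,T6}
Step 3: wait(T7) -> count=0 queue=[] holders={T1,T6,T7}
Step 4: wait(T2) -> count=0 queue=[T2] holders={T1,T6,T7}
Step 5: signal(T6) -> count=0 queue=[] holders={T1,T2,T7}
Step 6: signal(T2) -> count=1 queue=[] holders={T1,T7}
Step 7: signal(T1) -> count=2 queue=[] holders={T7}
Step 8: wait(T5) -> count=1 queue=[] holders={T5,T7}
Step 9: wait(T1) -> count=0 queue=[] holders={T1,T5,T7}
Step 10: wait(T2) -> count=0 queue=[T2] holders={T1,T5,T7}
Step 11: wait(T6) -> count=0 queue=[T2,T6] holders={T1,T5,T7}
Step 12: wait(T8) -> count=0 queue=[T2,T6,T8] holders={T1,T5,T7}
Final holders: T1,T5,T7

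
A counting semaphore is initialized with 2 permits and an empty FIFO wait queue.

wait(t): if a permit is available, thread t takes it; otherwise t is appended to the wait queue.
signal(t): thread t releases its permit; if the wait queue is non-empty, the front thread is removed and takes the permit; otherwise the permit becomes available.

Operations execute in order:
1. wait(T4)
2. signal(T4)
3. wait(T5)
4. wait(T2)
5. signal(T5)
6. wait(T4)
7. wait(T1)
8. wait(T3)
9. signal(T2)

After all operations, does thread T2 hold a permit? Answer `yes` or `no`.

Step 1: wait(T4) -> count=1 queue=[] holders={T4}
Step 2: signal(T4) -> count=2 queue=[] holders={none}
Step 3: wait(T5) -> count=1 queue=[] holders={T5}
Step 4: wait(T2) -> count=0 queue=[] holders={T2,T5}
Step 5: signal(T5) -> count=1 queue=[] holders={T2}
Step 6: wait(T4) -> count=0 queue=[] holders={T2,T4}
Step 7: wait(T1) -> count=0 queue=[T1] holders={T2,T4}
Step 8: wait(T3) -> count=0 queue=[T1,T3] holders={T2,T4}
Step 9: signal(T2) -> count=0 queue=[T3] holders={T1,T4}
Final holders: {T1,T4} -> T2 not in holders

Answer: no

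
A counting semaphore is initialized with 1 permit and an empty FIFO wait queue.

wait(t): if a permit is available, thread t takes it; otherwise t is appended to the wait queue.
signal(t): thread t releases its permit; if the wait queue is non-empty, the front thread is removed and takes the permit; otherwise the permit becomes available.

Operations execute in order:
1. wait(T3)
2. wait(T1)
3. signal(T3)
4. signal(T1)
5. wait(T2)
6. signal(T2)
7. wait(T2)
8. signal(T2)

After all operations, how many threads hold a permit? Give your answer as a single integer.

Step 1: wait(T3) -> count=0 queue=[] holders={T3}
Step 2: wait(T1) -> count=0 queue=[T1] holders={T3}
Step 3: signal(T3) -> count=0 queue=[] holders={T1}
Step 4: signal(T1) -> count=1 queue=[] holders={none}
Step 5: wait(T2) -> count=0 queue=[] holders={T2}
Step 6: signal(T2) -> count=1 queue=[] holders={none}
Step 7: wait(T2) -> count=0 queue=[] holders={T2}
Step 8: signal(T2) -> count=1 queue=[] holders={none}
Final holders: {none} -> 0 thread(s)

Answer: 0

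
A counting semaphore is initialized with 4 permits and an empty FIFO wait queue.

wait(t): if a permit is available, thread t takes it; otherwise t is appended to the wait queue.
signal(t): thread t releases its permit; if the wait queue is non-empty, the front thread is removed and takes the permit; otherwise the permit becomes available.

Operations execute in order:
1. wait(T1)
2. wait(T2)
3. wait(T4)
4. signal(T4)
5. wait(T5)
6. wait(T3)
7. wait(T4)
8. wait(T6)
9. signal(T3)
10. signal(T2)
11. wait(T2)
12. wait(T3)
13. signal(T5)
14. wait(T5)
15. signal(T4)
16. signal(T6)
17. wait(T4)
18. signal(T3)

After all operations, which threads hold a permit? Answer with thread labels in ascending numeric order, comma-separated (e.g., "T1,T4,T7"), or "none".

Answer: T1,T2,T4,T5

Derivation:
Step 1: wait(T1) -> count=3 queue=[] holders={T1}
Step 2: wait(T2) -> count=2 queue=[] holders={T1,T2}
Step 3: wait(T4) -> count=1 queue=[] holders={T1,T2,T4}
Step 4: signal(T4) -> count=2 queue=[] holders={T1,T2}
Step 5: wait(T5) -> count=1 queue=[] holders={T1,T2,T5}
Step 6: wait(T3) -> count=0 queue=[] holders={T1,T2,T3,T5}
Step 7: wait(T4) -> count=0 queue=[T4] holders={T1,T2,T3,T5}
Step 8: wait(T6) -> count=0 queue=[T4,T6] holders={T1,T2,T3,T5}
Step 9: signal(T3) -> count=0 queue=[T6] holders={T1,T2,T4,T5}
Step 10: signal(T2) -> count=0 queue=[] holders={T1,T4,T5,T6}
Step 11: wait(T2) -> count=0 queue=[T2] holders={T1,T4,T5,T6}
Step 12: wait(T3) -> count=0 queue=[T2,T3] holders={T1,T4,T5,T6}
Step 13: signal(T5) -> count=0 queue=[T3] holders={T1,T2,T4,T6}
Step 14: wait(T5) -> count=0 queue=[T3,T5] holders={T1,T2,T4,T6}
Step 15: signal(T4) -> count=0 queue=[T5] holders={T1,T2,T3,T6}
Step 16: signal(T6) -> count=0 queue=[] holders={T1,T2,T3,T5}
Step 17: wait(T4) -> count=0 queue=[T4] holders={T1,T2,T3,T5}
Step 18: signal(T3) -> count=0 queue=[] holders={T1,T2,T4,T5}
Final holders: T1,T2,T4,T5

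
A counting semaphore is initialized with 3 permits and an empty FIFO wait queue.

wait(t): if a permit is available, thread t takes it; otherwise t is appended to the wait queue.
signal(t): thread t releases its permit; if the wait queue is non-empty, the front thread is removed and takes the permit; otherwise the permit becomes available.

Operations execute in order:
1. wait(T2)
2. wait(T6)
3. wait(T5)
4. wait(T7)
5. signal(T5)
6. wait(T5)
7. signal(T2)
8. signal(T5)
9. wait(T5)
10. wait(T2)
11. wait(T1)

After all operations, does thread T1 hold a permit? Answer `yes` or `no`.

Answer: no

Derivation:
Step 1: wait(T2) -> count=2 queue=[] holders={T2}
Step 2: wait(T6) -> count=1 queue=[] holders={T2,T6}
Step 3: wait(T5) -> count=0 queue=[] holders={T2,T5,T6}
Step 4: wait(T7) -> count=0 queue=[T7] holders={T2,T5,T6}
Step 5: signal(T5) -> count=0 queue=[] holders={T2,T6,T7}
Step 6: wait(T5) -> count=0 queue=[T5] holders={T2,T6,T7}
Step 7: signal(T2) -> count=0 queue=[] holders={T5,T6,T7}
Step 8: signal(T5) -> count=1 queue=[] holders={T6,T7}
Step 9: wait(T5) -> count=0 queue=[] holders={T5,T6,T7}
Step 10: wait(T2) -> count=0 queue=[T2] holders={T5,T6,T7}
Step 11: wait(T1) -> count=0 queue=[T2,T1] holders={T5,T6,T7}
Final holders: {T5,T6,T7} -> T1 not in holders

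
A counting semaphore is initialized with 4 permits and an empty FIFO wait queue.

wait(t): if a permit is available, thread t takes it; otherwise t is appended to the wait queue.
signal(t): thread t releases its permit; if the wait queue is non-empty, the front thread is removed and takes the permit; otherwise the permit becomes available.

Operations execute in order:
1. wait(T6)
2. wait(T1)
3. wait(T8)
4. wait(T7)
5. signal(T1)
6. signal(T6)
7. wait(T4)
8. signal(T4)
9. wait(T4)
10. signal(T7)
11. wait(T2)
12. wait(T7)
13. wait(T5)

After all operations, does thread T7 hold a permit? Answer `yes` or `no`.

Step 1: wait(T6) -> count=3 queue=[] holders={T6}
Step 2: wait(T1) -> count=2 queue=[] holders={T1,T6}
Step 3: wait(T8) -> count=1 queue=[] holders={T1,T6,T8}
Step 4: wait(T7) -> count=0 queue=[] holders={T1,T6,T7,T8}
Step 5: signal(T1) -> count=1 queue=[] holders={T6,T7,T8}
Step 6: signal(T6) -> count=2 queue=[] holders={T7,T8}
Step 7: wait(T4) -> count=1 queue=[] holders={T4,T7,T8}
Step 8: signal(T4) -> count=2 queue=[] holders={T7,T8}
Step 9: wait(T4) -> count=1 queue=[] holders={T4,T7,T8}
Step 10: signal(T7) -> count=2 queue=[] holders={T4,T8}
Step 11: wait(T2) -> count=1 queue=[] holders={T2,T4,T8}
Step 12: wait(T7) -> count=0 queue=[] holders={T2,T4,T7,T8}
Step 13: wait(T5) -> count=0 queue=[T5] holders={T2,T4,T7,T8}
Final holders: {T2,T4,T7,T8} -> T7 in holders

Answer: yes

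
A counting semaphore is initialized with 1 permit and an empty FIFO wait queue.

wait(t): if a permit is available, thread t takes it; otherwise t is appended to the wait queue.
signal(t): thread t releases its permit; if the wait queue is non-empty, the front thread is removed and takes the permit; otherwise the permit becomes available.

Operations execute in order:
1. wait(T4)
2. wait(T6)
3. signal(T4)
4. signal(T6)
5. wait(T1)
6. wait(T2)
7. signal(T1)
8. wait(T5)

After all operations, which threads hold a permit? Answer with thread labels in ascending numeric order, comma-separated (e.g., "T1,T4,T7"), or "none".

Step 1: wait(T4) -> count=0 queue=[] holders={T4}
Step 2: wait(T6) -> count=0 queue=[T6] holders={T4}
Step 3: signal(T4) -> count=0 queue=[] holders={T6}
Step 4: signal(T6) -> count=1 queue=[] holders={none}
Step 5: wait(T1) -> count=0 queue=[] holders={T1}
Step 6: wait(T2) -> count=0 queue=[T2] holders={T1}
Step 7: signal(T1) -> count=0 queue=[] holders={T2}
Step 8: wait(T5) -> count=0 queue=[T5] holders={T2}
Final holders: T2

Answer: T2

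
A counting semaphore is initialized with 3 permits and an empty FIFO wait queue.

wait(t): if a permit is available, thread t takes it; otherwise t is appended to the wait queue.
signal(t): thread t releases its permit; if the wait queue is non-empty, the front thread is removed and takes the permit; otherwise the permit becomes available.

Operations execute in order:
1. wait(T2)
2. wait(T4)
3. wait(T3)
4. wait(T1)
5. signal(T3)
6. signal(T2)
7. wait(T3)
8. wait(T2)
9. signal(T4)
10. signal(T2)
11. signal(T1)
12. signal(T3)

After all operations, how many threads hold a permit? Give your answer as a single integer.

Answer: 0

Derivation:
Step 1: wait(T2) -> count=2 queue=[] holders={T2}
Step 2: wait(T4) -> count=1 queue=[] holders={T2,T4}
Step 3: wait(T3) -> count=0 queue=[] holders={T2,T3,T4}
Step 4: wait(T1) -> count=0 queue=[T1] holders={T2,T3,T4}
Step 5: signal(T3) -> count=0 queue=[] holders={T1,T2,T4}
Step 6: signal(T2) -> count=1 queue=[] holders={T1,T4}
Step 7: wait(T3) -> count=0 queue=[] holders={T1,T3,T4}
Step 8: wait(T2) -> count=0 queue=[T2] holders={T1,T3,T4}
Step 9: signal(T4) -> count=0 queue=[] holders={T1,T2,T3}
Step 10: signal(T2) -> count=1 queue=[] holders={T1,T3}
Step 11: signal(T1) -> count=2 queue=[] holders={T3}
Step 12: signal(T3) -> count=3 queue=[] holders={none}
Final holders: {none} -> 0 thread(s)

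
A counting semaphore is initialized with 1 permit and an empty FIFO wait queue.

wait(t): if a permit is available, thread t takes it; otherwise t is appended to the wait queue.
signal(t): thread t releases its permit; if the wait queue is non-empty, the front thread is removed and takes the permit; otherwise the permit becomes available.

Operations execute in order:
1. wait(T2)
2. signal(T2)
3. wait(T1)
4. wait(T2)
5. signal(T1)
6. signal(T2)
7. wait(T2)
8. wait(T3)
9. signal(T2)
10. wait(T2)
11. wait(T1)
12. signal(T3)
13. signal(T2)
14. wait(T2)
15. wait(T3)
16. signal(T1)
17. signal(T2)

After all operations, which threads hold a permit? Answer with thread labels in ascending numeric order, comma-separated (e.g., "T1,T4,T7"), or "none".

Answer: T3

Derivation:
Step 1: wait(T2) -> count=0 queue=[] holders={T2}
Step 2: signal(T2) -> count=1 queue=[] holders={none}
Step 3: wait(T1) -> count=0 queue=[] holders={T1}
Step 4: wait(T2) -> count=0 queue=[T2] holders={T1}
Step 5: signal(T1) -> count=0 queue=[] holders={T2}
Step 6: signal(T2) -> count=1 queue=[] holders={none}
Step 7: wait(T2) -> count=0 queue=[] holders={T2}
Step 8: wait(T3) -> count=0 queue=[T3] holders={T2}
Step 9: signal(T2) -> count=0 queue=[] holders={T3}
Step 10: wait(T2) -> count=0 queue=[T2] holders={T3}
Step 11: wait(T1) -> count=0 queue=[T2,T1] holders={T3}
Step 12: signal(T3) -> count=0 queue=[T1] holders={T2}
Step 13: signal(T2) -> count=0 queue=[] holders={T1}
Step 14: wait(T2) -> count=0 queue=[T2] holders={T1}
Step 15: wait(T3) -> count=0 queue=[T2,T3] holders={T1}
Step 16: signal(T1) -> count=0 queue=[T3] holders={T2}
Step 17: signal(T2) -> count=0 queue=[] holders={T3}
Final holders: T3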